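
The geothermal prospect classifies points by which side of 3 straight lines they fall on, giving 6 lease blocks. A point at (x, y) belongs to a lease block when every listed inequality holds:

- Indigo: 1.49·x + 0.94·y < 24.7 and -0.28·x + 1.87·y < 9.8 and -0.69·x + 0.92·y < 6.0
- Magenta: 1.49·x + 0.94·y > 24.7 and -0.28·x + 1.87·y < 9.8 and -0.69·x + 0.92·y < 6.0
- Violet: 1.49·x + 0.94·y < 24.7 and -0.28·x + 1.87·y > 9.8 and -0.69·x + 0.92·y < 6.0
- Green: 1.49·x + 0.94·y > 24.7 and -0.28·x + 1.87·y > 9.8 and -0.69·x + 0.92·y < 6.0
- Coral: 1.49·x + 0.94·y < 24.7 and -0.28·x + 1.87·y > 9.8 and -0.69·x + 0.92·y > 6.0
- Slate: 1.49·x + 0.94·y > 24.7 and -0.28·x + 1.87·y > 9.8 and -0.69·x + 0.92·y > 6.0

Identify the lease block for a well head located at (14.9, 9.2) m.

1.49·14.9 + 0.94·9.2 = 30.849, which is > 24.7
-0.28·14.9 + 1.87·9.2 = 13.032, which is > 9.8
-0.69·14.9 + 0.92·9.2 = -1.817, which is < 6.0
This sign pattern matches Green.

Green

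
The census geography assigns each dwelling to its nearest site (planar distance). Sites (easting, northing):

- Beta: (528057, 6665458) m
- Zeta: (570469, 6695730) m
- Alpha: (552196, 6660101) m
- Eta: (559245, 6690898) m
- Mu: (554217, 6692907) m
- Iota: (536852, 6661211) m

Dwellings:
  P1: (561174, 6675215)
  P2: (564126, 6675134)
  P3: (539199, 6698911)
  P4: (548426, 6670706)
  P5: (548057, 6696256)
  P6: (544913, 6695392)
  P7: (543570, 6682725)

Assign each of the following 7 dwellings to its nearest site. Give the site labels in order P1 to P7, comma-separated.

P1 → Eta (d²=249677530.00)
P2 → Eta (d²=272327857.00)
P3 → Mu (d²=261588340.00)
P4 → Alpha (d²=126678925.00)
P5 → Mu (d²=49161401.00)
P6 → Mu (d²=92739641.00)
P7 → Mu (d²=217031733.00)

Eta, Eta, Mu, Alpha, Mu, Mu, Mu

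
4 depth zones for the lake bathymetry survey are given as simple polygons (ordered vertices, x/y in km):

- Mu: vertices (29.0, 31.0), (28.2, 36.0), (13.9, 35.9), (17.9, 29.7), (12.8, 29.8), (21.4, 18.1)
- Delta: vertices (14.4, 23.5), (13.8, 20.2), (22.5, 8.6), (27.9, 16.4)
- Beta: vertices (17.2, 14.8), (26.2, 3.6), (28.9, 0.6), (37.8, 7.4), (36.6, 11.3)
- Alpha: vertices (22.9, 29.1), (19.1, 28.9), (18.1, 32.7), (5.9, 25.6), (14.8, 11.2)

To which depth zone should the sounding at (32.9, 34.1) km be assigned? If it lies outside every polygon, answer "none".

Cast a ray rightward from (32.9, 34.1). For each polygon, the edges (by vertex number in listed order) whose endpoints lie on opposite sides of y = 34.1, where each meets that height, and whether that is right or left of the point:
Mu: 1–2 at x≈28.50 (left), 3–4 at x≈15.06 (left) → 0 crossings.
Delta: no edge straddles that height → 0 crossings.
Beta: no edge straddles that height → 0 crossings.
Alpha: no edge straddles that height → 0 crossings.
All counts are even, so the point lies outside every listed polygon.

none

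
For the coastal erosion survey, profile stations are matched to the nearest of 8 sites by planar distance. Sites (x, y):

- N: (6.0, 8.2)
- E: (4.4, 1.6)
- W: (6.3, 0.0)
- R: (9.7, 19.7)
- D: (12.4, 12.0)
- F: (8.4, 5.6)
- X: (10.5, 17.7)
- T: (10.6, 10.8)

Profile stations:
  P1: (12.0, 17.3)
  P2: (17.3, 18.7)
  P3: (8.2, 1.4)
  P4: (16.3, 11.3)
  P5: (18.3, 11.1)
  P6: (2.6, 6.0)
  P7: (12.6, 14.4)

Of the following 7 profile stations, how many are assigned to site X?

P1 → X
P2 → X
P3 → W
P4 → D
P5 → D
P6 → N
P7 → D
2 of the 7 go to X.

2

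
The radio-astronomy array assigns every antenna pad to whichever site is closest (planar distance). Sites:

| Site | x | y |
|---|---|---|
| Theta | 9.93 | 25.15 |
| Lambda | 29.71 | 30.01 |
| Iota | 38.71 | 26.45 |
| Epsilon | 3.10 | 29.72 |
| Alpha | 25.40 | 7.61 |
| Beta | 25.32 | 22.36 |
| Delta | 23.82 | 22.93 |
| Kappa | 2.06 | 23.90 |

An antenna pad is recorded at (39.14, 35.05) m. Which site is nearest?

Squared distances to each site:
Theta: 951.234; Lambda: 114.326; Iota: 74.145; Epsilon: 1327.290; Alpha: 941.741; Beta: 352.028; Delta: 381.597; Kappa: 1499.249.
Minimum at Iota.

Iota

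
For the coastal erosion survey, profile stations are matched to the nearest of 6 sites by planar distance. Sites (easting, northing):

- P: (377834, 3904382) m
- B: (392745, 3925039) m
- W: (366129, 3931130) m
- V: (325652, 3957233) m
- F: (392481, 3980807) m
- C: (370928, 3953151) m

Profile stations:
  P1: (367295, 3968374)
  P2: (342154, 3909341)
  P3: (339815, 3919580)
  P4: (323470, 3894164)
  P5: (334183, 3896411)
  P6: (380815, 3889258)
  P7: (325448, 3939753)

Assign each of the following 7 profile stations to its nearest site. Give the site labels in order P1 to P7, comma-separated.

C, W, W, P, P, P, V

P1 → C (d²=244938418.00)
P2 → W (d²=1049561146.00)
P3 → W (d²=825829096.00)
P4 → P (d²=3059852020.00)
P5 → P (d²=1968946642.00)
P6 → P (d²=237621737.00)
P7 → V (d²=305592016.00)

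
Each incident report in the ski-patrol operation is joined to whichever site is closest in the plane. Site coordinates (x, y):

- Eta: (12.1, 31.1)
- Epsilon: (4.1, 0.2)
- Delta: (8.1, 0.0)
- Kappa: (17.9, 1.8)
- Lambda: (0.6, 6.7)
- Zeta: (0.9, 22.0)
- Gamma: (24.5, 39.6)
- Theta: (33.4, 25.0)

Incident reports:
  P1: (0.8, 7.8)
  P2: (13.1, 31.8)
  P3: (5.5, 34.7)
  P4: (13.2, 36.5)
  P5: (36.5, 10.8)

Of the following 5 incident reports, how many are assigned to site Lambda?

P1 → Lambda
P2 → Eta
P3 → Eta
P4 → Eta
P5 → Theta
1 of the 5 goes to Lambda.

1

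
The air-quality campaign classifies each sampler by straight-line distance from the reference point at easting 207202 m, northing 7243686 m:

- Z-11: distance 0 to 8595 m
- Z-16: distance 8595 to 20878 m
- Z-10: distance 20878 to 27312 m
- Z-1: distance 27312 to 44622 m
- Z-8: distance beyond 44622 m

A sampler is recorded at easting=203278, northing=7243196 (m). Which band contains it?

Distance = √((203278−207202)² + (7243196−7243686)²) = √(15397776.000 + 240100.000) = 3954.475 m.
0 ≤ 3954.475 < 8595 → Z-11.

Z-11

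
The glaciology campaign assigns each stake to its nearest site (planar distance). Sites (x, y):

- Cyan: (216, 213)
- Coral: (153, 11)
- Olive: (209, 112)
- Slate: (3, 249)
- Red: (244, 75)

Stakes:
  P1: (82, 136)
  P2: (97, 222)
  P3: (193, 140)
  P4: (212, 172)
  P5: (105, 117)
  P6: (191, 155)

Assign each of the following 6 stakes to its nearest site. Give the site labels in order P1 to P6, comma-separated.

P1 → Olive (d²=16705.00)
P2 → Slate (d²=9565.00)
P3 → Olive (d²=1040.00)
P4 → Cyan (d²=1697.00)
P5 → Olive (d²=10841.00)
P6 → Olive (d²=2173.00)

Olive, Slate, Olive, Cyan, Olive, Olive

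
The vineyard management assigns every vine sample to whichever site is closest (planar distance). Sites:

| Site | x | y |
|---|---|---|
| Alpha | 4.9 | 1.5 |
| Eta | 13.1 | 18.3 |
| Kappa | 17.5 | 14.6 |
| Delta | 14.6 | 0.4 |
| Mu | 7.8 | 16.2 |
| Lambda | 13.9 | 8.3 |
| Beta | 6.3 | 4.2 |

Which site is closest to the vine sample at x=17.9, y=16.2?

Squared distances to each site:
Alpha: 385.090; Eta: 27.450; Kappa: 2.720; Delta: 260.530; Mu: 102.010; Lambda: 78.410; Beta: 278.560.
Minimum at Kappa.

Kappa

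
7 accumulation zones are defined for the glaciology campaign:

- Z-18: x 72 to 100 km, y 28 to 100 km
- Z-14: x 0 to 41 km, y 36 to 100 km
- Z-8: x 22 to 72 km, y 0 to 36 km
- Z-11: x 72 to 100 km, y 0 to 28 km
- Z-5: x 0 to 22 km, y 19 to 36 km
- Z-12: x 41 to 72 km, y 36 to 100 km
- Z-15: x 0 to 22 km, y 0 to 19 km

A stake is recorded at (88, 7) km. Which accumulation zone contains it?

Z-11

The point has x = 88 and y = 7.
Only Z-11 satisfies 72 ≤ x ≤ 100 and 0 ≤ y ≤ 28.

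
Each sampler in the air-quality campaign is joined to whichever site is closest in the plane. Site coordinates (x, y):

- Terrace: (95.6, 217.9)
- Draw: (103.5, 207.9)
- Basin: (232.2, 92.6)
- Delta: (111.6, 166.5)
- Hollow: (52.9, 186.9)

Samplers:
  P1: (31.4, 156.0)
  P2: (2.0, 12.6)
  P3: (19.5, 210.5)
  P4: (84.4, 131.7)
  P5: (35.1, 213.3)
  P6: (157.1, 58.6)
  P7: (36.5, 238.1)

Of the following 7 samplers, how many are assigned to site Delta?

P1 → Hollow
P2 → Hollow
P3 → Hollow
P4 → Delta
P5 → Hollow
P6 → Basin
P7 → Hollow
1 of the 7 goes to Delta.

1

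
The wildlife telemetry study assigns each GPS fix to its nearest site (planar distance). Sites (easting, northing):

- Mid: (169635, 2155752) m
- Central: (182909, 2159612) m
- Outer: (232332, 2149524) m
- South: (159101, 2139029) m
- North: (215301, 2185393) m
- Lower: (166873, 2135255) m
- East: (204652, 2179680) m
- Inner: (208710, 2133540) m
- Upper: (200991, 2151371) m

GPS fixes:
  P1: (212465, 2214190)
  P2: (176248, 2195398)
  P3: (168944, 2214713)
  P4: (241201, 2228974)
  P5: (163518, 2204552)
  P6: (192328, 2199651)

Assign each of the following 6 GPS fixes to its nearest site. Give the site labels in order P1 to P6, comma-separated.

North, East, East, North, East, East

P1 → North (d²=837310105.00)
P2 → East (d²=1053842740.00)
P3 → East (d²=2502372353.00)
P4 → North (d²=2570113561.00)
P5 → East (d²=2310622340.00)
P6 → East (d²=550721817.00)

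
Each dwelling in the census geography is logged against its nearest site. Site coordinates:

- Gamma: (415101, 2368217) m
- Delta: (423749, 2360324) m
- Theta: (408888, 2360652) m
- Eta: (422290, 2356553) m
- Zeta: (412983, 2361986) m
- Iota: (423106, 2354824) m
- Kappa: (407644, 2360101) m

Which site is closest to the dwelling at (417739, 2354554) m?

Eta

Squared distances to each site:
Gamma: 193636613.000; Delta: 69413000.000; Theta: 115525805.000; Eta: 24707602.000; Zeta: 77854160.000; Iota: 28877589.000; Kappa: 132678234.000.
Minimum at Eta.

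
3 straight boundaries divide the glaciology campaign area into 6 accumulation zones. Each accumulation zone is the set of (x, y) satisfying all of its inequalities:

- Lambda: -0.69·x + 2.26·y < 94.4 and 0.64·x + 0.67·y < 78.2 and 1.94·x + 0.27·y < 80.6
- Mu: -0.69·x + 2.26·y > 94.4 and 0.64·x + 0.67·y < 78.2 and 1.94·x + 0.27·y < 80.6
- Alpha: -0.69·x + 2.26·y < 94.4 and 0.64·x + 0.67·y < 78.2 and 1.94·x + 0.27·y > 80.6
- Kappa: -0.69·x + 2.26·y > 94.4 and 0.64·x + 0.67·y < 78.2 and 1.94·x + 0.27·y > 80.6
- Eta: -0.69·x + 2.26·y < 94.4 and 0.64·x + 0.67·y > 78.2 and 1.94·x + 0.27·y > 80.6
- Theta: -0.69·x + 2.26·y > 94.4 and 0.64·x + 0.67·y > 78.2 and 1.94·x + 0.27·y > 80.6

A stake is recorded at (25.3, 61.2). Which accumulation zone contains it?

-0.69·25.3 + 2.26·61.2 = 120.855, which is > 94.4
0.64·25.3 + 0.67·61.2 = 57.196, which is < 78.2
1.94·25.3 + 0.27·61.2 = 65.606, which is < 80.6
This sign pattern matches Mu.

Mu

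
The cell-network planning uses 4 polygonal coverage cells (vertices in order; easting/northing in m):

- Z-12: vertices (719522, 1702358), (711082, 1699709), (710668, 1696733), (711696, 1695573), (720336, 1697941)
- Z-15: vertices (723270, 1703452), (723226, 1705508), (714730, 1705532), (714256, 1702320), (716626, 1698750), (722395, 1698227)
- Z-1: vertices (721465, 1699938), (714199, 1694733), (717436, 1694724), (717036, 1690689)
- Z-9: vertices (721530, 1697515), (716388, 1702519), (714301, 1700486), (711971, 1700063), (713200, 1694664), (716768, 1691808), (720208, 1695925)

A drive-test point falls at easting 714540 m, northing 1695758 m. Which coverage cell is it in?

Z-9

Cast a ray rightward from (714540, 1695758). For each polygon, the edges (by vertex number in listed order) whose endpoints lie on opposite sides of northing = 1695758, where each meets that height, and whether that is right or left of the point:
Z-12: 3–4 at easting≈711532.1 (left), 4–5 at easting≈712371.0 (left) → 0 crossings.
Z-15: no edge straddles that height → 0 crossings.
Z-1: 1–2 at easting≈715629.9 (right), 4–1 at easting≈719463.4 (right) → 2 crossings.
Z-9: 4–5 at easting≈712951.0 (left), 6–7 at easting≈720068.5 (right) → 1 crossing.
Only Z-9 has an odd count, so the point is inside Z-9.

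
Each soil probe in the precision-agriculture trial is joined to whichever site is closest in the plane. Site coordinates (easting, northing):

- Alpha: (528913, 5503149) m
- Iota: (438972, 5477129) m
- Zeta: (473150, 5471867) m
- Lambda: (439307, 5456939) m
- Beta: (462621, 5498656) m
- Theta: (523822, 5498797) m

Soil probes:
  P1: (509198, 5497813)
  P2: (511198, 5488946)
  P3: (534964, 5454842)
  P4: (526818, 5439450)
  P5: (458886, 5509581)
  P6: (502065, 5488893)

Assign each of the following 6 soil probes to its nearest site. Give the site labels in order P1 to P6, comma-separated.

Theta, Theta, Theta, Theta, Beta, Theta

P1 → Theta (d²=214829632.00)
P2 → Theta (d²=256407577.00)
P3 → Theta (d²=2056186189.00)
P4 → Theta (d²=3531042425.00)
P5 → Beta (d²=133305850.00)
P6 → Theta (d²=571456265.00)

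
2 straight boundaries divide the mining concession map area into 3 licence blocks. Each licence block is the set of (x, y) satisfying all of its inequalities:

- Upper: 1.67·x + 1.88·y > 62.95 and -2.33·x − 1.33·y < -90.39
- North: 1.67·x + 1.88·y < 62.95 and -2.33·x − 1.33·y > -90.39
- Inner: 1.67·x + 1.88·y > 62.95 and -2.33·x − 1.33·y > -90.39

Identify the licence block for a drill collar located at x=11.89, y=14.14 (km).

1.67·11.89 + 1.88·14.14 = 46.439, which is < 62.95
-2.33·11.89 − 1.33·14.14 = -46.510, which is > -90.39
This sign pattern matches North.

North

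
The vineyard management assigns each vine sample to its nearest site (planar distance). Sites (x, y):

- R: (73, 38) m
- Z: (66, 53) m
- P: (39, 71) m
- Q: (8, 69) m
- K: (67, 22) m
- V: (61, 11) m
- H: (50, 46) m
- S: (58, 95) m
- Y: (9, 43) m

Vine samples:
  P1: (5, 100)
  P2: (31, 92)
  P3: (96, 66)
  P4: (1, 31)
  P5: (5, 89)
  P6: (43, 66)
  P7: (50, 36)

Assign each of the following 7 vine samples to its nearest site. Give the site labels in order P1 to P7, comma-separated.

Q, P, Z, Y, Q, P, H

P1 → Q (d²=970.00)
P2 → P (d²=505.00)
P3 → Z (d²=1069.00)
P4 → Y (d²=208.00)
P5 → Q (d²=409.00)
P6 → P (d²=41.00)
P7 → H (d²=100.00)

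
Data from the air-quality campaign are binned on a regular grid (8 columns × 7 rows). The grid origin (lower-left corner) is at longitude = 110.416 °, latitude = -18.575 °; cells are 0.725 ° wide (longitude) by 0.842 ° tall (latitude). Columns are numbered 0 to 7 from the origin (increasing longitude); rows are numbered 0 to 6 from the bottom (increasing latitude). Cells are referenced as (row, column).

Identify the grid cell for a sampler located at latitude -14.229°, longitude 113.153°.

(5, 3)

Column index: ⌊(113.153 − 110.416) / 0.725⌋ = ⌊3.775⌋ = 3
Row offset from origin: ⌊(-14.229 − -18.575) / 0.842⌋ = ⌊5.162⌋ = 5 → row 5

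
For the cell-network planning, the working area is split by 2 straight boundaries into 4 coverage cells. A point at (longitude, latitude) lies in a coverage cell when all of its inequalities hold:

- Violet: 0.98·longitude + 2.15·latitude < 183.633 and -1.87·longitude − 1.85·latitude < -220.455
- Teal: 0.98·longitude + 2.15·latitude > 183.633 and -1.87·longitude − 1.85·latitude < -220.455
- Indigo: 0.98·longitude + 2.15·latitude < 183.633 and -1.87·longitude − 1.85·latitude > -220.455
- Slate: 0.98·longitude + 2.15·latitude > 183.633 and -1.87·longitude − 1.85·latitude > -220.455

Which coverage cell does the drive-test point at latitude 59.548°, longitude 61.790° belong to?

0.98·61.790 + 2.15·59.548 = 188.582, which is > 183.633
-1.87·61.790 − 1.85·59.548 = -225.711, which is < -220.455
This sign pattern matches Teal.

Teal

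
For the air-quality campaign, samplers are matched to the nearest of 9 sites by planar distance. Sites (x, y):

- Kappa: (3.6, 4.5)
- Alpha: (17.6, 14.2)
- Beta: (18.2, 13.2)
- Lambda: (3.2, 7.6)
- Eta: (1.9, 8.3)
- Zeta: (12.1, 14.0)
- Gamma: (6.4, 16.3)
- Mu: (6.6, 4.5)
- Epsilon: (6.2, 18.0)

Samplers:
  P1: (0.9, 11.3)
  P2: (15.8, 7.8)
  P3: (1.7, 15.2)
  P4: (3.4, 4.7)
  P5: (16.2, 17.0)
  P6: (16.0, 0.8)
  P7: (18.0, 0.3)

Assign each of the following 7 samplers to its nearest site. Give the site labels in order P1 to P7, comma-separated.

Eta, Beta, Gamma, Kappa, Alpha, Mu, Mu

P1 → Eta (d²=10.00)
P2 → Beta (d²=34.92)
P3 → Gamma (d²=23.30)
P4 → Kappa (d²=0.08)
P5 → Alpha (d²=9.80)
P6 → Mu (d²=102.05)
P7 → Mu (d²=147.60)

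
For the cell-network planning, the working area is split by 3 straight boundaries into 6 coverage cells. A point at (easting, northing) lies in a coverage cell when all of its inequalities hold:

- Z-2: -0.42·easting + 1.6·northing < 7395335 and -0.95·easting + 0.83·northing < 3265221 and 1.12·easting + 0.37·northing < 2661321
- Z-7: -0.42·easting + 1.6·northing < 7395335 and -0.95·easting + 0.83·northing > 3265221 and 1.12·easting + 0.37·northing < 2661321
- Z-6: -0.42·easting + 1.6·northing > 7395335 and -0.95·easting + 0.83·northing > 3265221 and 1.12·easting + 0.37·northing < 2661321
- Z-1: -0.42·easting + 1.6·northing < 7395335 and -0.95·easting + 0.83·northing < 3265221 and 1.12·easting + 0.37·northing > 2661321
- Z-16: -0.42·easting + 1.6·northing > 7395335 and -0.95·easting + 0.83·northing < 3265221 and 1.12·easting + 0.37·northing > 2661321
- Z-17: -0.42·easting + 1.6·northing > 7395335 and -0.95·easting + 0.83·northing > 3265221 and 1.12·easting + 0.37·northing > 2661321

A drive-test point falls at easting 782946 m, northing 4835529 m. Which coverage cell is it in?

-0.42·782946 + 1.6·4835529 = 7408009.080, which is > 7395335
-0.95·782946 + 0.83·4835529 = 3269690.370, which is > 3265221
1.12·782946 + 0.37·4835529 = 2666045.250, which is > 2661321
This sign pattern matches Z-17.

Z-17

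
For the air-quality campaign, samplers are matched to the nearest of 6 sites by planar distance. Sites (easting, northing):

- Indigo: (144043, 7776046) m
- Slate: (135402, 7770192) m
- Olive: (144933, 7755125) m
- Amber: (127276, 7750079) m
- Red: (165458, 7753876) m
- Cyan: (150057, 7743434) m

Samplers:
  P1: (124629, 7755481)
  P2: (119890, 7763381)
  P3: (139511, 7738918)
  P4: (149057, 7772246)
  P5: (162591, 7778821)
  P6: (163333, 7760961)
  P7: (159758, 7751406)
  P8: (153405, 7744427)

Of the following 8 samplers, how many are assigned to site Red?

P1 → Amber
P2 → Amber
P3 → Cyan
P4 → Indigo
P5 → Indigo
P6 → Red
P7 → Red
P8 → Cyan
2 of the 8 go to Red.

2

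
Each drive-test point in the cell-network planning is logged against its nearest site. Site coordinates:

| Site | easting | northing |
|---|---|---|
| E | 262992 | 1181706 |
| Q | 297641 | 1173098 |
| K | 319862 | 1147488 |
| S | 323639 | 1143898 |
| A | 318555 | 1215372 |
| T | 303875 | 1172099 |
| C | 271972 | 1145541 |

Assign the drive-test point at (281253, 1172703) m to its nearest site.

Squared distances to each site:
E: 414518130.000; Q: 268722569.000; K: 2126451106.000; S: 2626301021.000; A: 3212082765.000; T: 512119700.000; C: 823911205.000.
Minimum at Q.

Q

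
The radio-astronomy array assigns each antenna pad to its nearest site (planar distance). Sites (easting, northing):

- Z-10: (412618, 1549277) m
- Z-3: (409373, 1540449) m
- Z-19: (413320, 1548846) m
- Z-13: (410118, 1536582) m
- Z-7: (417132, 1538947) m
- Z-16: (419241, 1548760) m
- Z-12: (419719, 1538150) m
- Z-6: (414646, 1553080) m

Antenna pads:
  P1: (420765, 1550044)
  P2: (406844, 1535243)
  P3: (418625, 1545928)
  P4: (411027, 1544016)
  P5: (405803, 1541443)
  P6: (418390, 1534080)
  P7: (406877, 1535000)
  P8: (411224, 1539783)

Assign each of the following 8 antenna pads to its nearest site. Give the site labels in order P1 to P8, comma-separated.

P1 → Z-16 (d²=3971232.00)
P2 → Z-13 (d²=12511997.00)
P3 → Z-16 (d²=8399680.00)
P4 → Z-3 (d²=15459205.00)
P5 → Z-3 (d²=13732936.00)
P6 → Z-12 (d²=18331141.00)
P7 → Z-13 (d²=13006805.00)
P8 → Z-3 (d²=3869757.00)

Z-16, Z-13, Z-16, Z-3, Z-3, Z-12, Z-13, Z-3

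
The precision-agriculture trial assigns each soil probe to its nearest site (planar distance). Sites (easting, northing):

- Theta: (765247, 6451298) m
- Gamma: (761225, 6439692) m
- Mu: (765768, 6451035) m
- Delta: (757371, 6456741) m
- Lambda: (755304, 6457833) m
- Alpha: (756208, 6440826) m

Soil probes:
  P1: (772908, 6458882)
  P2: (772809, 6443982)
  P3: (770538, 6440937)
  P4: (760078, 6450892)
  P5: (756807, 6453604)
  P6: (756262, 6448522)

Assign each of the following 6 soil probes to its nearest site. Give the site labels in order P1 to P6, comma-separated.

P1 → Mu (d²=112555009.00)
P2 → Mu (d²=99320490.00)
P3 → Gamma (d²=88281994.00)
P4 → Theta (d²=26883397.00)
P5 → Delta (d²=10158865.00)
P6 → Alpha (d²=59231332.00)

Mu, Mu, Gamma, Theta, Delta, Alpha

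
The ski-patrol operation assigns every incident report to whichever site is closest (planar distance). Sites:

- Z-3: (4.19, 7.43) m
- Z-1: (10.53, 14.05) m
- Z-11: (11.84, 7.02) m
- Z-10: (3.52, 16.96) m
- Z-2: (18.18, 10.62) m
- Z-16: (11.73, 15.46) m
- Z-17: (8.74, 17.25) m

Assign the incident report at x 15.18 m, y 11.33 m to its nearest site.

Z-2

Squared distances to each site:
Z-3: 135.990; Z-1: 29.021; Z-11: 29.732; Z-10: 167.653; Z-2: 9.504; Z-16: 28.959; Z-17: 76.520.
Minimum at Z-2.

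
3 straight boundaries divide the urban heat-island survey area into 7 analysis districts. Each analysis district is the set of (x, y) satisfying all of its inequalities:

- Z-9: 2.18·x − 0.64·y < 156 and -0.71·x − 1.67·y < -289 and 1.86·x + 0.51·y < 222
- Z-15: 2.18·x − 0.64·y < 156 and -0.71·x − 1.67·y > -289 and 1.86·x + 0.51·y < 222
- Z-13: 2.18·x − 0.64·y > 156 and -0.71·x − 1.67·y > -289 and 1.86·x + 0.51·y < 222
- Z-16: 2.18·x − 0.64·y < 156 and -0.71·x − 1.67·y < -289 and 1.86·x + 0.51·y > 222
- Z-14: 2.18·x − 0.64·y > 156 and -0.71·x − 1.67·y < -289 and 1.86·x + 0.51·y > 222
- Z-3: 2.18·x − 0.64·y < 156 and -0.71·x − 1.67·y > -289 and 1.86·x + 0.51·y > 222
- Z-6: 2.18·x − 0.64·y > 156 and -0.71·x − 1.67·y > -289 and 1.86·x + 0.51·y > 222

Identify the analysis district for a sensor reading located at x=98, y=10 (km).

Z-13

2.18·98 − 0.64·10 = 207.240, which is > 156
-0.71·98 − 1.67·10 = -86.280, which is > -289
1.86·98 + 0.51·10 = 187.380, which is < 222
This sign pattern matches Z-13.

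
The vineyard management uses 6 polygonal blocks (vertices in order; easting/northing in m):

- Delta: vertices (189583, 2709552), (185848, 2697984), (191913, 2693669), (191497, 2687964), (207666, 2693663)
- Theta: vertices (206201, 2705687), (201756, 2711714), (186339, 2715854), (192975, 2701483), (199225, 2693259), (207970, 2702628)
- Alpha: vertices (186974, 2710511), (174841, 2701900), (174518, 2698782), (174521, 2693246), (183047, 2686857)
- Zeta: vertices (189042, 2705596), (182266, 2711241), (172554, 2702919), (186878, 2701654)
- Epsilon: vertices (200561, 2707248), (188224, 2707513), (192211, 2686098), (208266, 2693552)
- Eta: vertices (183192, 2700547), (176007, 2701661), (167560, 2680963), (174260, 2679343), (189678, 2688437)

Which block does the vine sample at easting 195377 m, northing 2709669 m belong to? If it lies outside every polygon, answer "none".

Theta

Cast a ray rightward from (195377, 2709669). For each polygon, the edges (by vertex number in listed order) whose endpoints lie on opposite sides of northing = 2709669, where each meets that height, and whether that is right or left of the point:
Delta: no edge straddles that height → 0 crossings.
Theta: 1–2 at easting≈203264.2 (right), 3–4 at easting≈189195.0 (left) → 1 crossing.
Alpha: 1–2 at easting≈185787.6 (left), 5–1 at easting≈186834.2 (left) → 0 crossings.
Zeta: 1–2 at easting≈184153.0 (left), 2–3 at easting≈180431.4 (left) → 0 crossings.
Epsilon: no edge straddles that height → 0 crossings.
Eta: no edge straddles that height → 0 crossings.
Only Theta has an odd count, so the point is inside Theta.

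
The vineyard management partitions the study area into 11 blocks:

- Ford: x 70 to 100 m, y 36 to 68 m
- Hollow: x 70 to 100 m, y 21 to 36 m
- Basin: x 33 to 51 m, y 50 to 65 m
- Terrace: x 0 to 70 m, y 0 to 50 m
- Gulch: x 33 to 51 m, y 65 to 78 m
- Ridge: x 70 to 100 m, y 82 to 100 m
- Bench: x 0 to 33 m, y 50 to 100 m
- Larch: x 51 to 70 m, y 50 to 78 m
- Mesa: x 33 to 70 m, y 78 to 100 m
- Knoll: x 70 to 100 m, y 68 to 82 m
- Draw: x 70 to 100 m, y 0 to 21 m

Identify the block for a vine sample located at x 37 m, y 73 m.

Gulch

The point has x = 37 and y = 73.
Only Gulch satisfies 33 ≤ x ≤ 51 and 65 ≤ y ≤ 78.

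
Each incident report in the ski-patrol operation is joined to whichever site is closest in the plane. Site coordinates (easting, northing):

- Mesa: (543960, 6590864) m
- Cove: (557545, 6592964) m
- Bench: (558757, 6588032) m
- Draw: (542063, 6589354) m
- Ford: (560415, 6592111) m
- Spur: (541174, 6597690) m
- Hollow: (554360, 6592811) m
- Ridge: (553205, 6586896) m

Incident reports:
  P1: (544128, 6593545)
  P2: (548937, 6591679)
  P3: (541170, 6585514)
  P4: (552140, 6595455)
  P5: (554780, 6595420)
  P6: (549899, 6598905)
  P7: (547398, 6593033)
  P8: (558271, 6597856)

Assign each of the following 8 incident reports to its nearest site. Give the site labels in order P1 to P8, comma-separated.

Mesa, Mesa, Draw, Hollow, Hollow, Hollow, Mesa, Cove

P1 → Mesa (d²=7215985.00)
P2 → Mesa (d²=25434754.00)
P3 → Draw (d²=15543049.00)
P4 → Hollow (d²=11919136.00)
P5 → Hollow (d²=6983281.00)
P6 → Hollow (d²=57037357.00)
P7 → Mesa (d²=16524405.00)
P8 → Cove (d²=24458740.00)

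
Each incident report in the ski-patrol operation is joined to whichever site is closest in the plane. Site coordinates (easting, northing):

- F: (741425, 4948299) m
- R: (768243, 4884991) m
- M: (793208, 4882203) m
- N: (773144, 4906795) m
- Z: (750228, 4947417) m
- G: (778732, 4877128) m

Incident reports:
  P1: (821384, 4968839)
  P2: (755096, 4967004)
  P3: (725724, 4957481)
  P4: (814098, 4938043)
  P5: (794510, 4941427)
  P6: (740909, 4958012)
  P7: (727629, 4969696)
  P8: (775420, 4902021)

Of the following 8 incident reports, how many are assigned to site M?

P1 → Z
P2 → Z
P3 → F
P4 → N
P5 → N
P6 → F
P7 → F
P8 → N
0 of the 8 go to M.

0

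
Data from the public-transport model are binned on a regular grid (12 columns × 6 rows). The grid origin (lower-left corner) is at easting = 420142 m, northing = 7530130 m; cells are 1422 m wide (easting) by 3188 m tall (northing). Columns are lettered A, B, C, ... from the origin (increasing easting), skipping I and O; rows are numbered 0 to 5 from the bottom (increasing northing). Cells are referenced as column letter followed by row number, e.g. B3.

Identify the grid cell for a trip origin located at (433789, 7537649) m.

Column index: ⌊(433789 − 420142) / 1422⌋ = ⌊9.597⌋ = 9 → column K
Row offset from origin: ⌊(7537649 − 7530130) / 3188⌋ = ⌊2.359⌋ = 2 → row 2

K2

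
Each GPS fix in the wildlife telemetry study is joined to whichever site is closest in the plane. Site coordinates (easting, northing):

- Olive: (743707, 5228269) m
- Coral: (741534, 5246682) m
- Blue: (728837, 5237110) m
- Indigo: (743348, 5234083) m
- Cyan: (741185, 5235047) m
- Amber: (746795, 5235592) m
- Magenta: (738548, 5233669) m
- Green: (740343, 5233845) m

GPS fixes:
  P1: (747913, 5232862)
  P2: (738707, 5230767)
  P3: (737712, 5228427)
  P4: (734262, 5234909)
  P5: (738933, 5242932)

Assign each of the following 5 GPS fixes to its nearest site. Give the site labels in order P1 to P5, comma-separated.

Amber, Magenta, Magenta, Magenta, Coral

P1 → Amber (d²=8702824.00)
P2 → Magenta (d²=8446885.00)
P3 → Magenta (d²=28177460.00)
P4 → Magenta (d²=19907396.00)
P5 → Coral (d²=20827701.00)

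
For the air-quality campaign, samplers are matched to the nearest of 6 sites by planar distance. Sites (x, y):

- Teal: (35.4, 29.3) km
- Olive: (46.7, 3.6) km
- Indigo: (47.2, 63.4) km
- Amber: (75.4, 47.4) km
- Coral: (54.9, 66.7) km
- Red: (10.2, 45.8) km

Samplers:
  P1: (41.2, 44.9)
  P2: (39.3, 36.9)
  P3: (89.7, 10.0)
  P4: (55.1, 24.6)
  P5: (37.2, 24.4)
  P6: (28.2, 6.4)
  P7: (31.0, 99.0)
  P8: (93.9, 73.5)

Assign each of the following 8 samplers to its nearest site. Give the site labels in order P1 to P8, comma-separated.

P1 → Teal (d²=277.00)
P2 → Teal (d²=72.97)
P3 → Amber (d²=1603.25)
P4 → Teal (d²=410.18)
P5 → Teal (d²=27.25)
P6 → Olive (d²=350.09)
P7 → Indigo (d²=1529.80)
P8 → Amber (d²=1023.46)

Teal, Teal, Amber, Teal, Teal, Olive, Indigo, Amber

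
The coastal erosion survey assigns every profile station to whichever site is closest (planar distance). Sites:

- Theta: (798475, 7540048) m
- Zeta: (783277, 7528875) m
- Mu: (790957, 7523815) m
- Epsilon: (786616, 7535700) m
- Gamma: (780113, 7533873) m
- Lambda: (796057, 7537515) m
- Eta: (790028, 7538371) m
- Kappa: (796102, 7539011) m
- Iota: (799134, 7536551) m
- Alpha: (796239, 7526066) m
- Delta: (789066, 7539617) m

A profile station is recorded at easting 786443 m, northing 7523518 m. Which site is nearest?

Squared distances to each site:
Theta: 418009924.000; Zeta: 38721005.000; Mu: 20464405.000; Epsilon: 148431053.000; Gamma: 147294925.000; Lambda: 288345005.000; Eta: 233463834.000; Kappa: 333329330.000; Iota: 330920570.000; Alpha: 102453920.000; Delta: 266057930.000.
Minimum at Mu.

Mu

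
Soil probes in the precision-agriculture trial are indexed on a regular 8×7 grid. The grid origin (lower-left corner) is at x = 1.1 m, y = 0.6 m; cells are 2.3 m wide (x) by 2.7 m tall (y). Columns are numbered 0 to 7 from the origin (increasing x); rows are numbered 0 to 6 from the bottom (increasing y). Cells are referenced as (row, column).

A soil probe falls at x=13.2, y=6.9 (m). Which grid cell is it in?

Column index: ⌊(13.2 − 1.1) / 2.3⌋ = ⌊5.261⌋ = 5
Row offset from origin: ⌊(6.9 − 0.6) / 2.7⌋ = ⌊2.333⌋ = 2 → row 2

(2, 5)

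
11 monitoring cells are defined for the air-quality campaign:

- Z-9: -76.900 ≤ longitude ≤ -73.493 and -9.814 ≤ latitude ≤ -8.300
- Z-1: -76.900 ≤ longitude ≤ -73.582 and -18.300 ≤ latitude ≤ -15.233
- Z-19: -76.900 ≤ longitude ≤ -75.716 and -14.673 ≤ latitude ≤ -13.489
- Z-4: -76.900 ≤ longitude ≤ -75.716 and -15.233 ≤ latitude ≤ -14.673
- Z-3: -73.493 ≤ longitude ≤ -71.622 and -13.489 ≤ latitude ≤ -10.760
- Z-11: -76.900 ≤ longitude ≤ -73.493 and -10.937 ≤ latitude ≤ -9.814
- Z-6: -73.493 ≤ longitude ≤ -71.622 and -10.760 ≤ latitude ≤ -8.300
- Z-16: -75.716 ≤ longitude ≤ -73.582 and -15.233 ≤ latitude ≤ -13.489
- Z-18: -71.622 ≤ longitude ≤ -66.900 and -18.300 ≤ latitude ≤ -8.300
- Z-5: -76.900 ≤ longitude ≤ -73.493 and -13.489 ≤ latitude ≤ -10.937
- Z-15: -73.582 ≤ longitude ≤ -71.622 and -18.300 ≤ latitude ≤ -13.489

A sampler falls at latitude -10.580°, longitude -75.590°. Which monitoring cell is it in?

The point has longitude = -75.590 and latitude = -10.580.
Only Z-11 satisfies -76.900 ≤ longitude ≤ -73.493 and -10.937 ≤ latitude ≤ -9.814.

Z-11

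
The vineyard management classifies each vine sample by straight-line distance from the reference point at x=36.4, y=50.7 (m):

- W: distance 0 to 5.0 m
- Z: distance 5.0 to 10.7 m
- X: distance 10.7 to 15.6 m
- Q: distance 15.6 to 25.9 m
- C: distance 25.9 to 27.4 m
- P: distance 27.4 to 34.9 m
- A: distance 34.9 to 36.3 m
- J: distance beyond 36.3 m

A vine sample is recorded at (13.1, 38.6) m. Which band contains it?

Distance = √((13.1−36.4)² + (38.6−50.7)²) = √(542.890 + 146.410) = 26.255 m.
25.9 ≤ 26.255 < 27.4 → C.

C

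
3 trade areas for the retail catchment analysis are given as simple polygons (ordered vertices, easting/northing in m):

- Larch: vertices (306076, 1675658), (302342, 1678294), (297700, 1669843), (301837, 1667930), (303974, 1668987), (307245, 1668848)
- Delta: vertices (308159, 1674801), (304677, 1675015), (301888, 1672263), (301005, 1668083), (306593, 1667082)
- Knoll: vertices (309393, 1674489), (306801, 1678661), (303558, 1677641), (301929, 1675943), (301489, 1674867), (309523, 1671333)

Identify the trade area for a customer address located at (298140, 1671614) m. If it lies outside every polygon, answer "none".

none

Cast a ray rightward from (298140, 1671614). For each polygon, the edges (by vertex number in listed order) whose endpoints lie on opposite sides of northing = 1671614, where each meets that height, and whether that is right or left of the point:
Larch: 2–3 at easting≈298672.8 (right), 6–1 at easting≈306770.2 (right) → 2 crossings.
Delta: 3–4 at easting≈301750.9 (right), 5–1 at easting≈307512.4 (right) → 2 crossings.
Knoll: 5–6 at easting≈308884.2 (right), 6–1 at easting≈309511.4 (right) → 2 crossings.
All counts are even, so the point lies outside every listed polygon.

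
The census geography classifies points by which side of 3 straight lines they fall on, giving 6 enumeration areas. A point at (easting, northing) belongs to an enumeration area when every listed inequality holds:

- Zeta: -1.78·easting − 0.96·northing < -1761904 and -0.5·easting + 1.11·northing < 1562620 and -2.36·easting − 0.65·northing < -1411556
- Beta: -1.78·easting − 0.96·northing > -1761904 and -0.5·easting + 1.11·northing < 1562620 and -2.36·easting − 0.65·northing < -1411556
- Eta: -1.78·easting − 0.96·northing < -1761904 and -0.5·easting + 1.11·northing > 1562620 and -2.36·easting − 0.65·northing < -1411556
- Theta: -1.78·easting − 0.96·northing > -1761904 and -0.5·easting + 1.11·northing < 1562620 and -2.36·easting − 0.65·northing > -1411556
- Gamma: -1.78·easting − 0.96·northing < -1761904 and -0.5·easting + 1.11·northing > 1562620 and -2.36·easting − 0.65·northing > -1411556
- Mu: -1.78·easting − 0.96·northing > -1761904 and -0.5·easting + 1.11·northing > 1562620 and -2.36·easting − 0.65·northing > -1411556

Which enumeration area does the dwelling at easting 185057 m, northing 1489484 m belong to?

-1.78·185057 − 0.96·1489484 = -1759306.100, which is > -1761904
-0.5·185057 + 1.11·1489484 = 1560798.740, which is < 1562620
-2.36·185057 − 0.65·1489484 = -1404899.120, which is > -1411556
This sign pattern matches Theta.

Theta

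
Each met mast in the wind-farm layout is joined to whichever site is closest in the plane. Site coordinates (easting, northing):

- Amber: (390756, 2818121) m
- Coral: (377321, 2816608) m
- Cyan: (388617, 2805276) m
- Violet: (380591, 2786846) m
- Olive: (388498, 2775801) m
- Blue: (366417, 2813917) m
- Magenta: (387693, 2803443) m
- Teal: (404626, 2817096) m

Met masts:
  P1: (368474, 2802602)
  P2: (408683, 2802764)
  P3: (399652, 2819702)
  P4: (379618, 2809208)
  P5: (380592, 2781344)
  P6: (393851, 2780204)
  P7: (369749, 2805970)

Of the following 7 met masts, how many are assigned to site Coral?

1

P1 → Blue
P2 → Teal
P3 → Teal
P4 → Coral
P5 → Violet
P6 → Olive
P7 → Blue
1 of the 7 goes to Coral.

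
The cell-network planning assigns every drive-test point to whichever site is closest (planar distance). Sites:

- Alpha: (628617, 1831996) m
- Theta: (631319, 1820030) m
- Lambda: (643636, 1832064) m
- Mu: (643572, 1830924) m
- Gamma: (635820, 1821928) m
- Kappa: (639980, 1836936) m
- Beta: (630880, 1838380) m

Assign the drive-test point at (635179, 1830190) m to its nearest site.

Squared distances to each site:
Alpha: 46321480.000; Theta: 118125200.000; Lambda: 75032725.000; Mu: 70981205.000; Gamma: 68671525.000; Kappa: 68558117.000; Beta: 85557501.000.
Minimum at Alpha.

Alpha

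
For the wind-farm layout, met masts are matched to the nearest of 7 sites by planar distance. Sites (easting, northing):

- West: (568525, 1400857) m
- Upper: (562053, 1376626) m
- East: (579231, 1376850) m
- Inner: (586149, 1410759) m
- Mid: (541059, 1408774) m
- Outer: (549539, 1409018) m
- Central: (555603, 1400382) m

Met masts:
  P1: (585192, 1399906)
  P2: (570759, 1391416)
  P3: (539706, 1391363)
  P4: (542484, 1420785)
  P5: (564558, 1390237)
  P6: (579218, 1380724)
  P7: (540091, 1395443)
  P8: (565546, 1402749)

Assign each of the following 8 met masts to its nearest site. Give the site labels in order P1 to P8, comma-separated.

P1 → Inner (d²=118703458.00)
P2 → West (d²=94123237.00)
P3 → Mid (d²=304973530.00)
P4 → Mid (d²=146294746.00)
P5 → West (d²=128521489.00)
P6 → East (d²=15008045.00)
P7 → Mid (d²=178652585.00)
P8 → West (d²=12454105.00)

Inner, West, Mid, Mid, West, East, Mid, West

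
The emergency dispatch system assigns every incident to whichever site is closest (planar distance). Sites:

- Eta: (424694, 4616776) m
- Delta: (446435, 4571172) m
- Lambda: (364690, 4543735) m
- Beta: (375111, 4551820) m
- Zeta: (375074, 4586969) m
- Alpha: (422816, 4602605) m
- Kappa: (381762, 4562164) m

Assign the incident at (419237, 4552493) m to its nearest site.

Squared distances to each site:
Eta: 4162082938.000; Delta: 1088636245.000; Lambda: 3052077773.000; Beta: 1947556805.000; Zeta: 3138965145.000; Alpha: 2524021785.000; Kappa: 1497903866.000.
Minimum at Delta.

Delta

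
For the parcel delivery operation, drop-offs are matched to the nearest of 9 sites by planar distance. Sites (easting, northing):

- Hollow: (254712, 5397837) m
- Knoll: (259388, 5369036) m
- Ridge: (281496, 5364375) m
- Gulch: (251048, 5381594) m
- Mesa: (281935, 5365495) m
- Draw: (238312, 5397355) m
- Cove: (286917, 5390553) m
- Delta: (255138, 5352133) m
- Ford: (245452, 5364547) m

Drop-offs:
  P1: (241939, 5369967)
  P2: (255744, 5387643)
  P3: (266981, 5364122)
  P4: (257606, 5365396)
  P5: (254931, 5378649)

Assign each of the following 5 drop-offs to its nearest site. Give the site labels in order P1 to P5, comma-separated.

P1 → Ford (d²=41717569.00)
P2 → Gulch (d²=58642817.00)
P3 → Knoll (d²=81801045.00)
P4 → Knoll (d²=16425124.00)
P5 → Gulch (d²=23750714.00)

Ford, Gulch, Knoll, Knoll, Gulch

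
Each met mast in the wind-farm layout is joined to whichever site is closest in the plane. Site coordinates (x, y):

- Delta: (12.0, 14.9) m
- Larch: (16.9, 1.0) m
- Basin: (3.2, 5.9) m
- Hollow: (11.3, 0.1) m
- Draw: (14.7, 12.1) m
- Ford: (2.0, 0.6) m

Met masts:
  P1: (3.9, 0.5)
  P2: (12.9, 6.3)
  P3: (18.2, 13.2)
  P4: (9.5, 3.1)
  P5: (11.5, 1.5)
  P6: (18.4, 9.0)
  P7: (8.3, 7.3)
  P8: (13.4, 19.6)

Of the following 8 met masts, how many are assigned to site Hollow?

2

P1 → Ford
P2 → Draw
P3 → Draw
P4 → Hollow
P5 → Hollow
P6 → Draw
P7 → Basin
P8 → Delta
2 of the 8 go to Hollow.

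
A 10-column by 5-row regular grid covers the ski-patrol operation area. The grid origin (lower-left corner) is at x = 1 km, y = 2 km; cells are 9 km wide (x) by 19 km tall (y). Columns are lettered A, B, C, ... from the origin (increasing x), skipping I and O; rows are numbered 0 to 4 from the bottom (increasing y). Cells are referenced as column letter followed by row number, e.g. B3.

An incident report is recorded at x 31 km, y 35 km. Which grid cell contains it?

D1

Column index: ⌊(31 − 1) / 9⌋ = ⌊3.333⌋ = 3 → column D
Row offset from origin: ⌊(35 − 2) / 19⌋ = ⌊1.737⌋ = 1 → row 1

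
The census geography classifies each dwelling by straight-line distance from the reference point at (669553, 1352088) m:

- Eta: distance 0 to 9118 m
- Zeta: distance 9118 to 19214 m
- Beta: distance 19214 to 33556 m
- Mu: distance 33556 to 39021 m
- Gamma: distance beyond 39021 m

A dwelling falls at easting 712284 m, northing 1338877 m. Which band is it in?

Gamma

Distance = √((712284−669553)² + (1338877−1352088)²) = √(1825938361.000 + 174530521.000) = 44726.602 m.
39021 ≤ 44726.602 < ∞ → Gamma.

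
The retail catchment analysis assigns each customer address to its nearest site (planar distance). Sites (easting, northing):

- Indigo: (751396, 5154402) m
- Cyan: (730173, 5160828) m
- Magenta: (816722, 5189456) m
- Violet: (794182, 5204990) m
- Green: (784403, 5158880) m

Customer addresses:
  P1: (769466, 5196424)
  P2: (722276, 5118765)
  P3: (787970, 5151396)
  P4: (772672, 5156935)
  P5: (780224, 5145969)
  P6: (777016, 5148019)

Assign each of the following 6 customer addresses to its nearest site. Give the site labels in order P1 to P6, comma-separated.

P1 → Violet (d²=684257012.00)
P2 → Cyan (d²=1831658578.00)
P3 → Green (d²=68733745.00)
P4 → Green (d²=141399386.00)
P5 → Green (d²=184157962.00)
P6 → Green (d²=172529090.00)

Violet, Cyan, Green, Green, Green, Green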